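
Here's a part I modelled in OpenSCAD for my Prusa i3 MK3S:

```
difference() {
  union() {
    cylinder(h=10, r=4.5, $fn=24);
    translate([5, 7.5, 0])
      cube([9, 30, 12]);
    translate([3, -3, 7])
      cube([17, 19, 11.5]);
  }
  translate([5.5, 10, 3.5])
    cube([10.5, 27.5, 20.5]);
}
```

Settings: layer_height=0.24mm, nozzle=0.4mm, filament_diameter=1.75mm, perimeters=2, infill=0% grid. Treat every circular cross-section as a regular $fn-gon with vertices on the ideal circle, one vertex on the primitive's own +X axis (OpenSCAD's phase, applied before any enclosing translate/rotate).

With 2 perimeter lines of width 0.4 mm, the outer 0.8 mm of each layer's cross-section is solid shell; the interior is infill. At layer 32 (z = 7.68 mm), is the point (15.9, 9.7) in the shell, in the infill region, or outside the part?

At z = 7.68 mm: the r=4.5 cylinder contributes a regular 24-gon of circumradius 4.5; the 9×30 cube at (5, 7.5) contributes its full rectangle; the cube at (3, -3) is present — its section is the full 17×19 rectangle; Taking the union: the regions partially overlap (shared area 83.22 mm²), so overlapping operands fuse into one piece — 1 connected region; the cube at (5.5, 10) is present — its section is the full 10.5×27.5 rectangle; Taking the first minus the rest: starting from the result so far, the 10.5×27.5 cube at (5.5, 10) partially overlaps it — only the 245.75 mm² overlap (of its 288.75 mm²) is removed, clipping the outline — 1 connected region. Overall, the cross-section is a single solid region. The nearest boundary edge runs (5.50, 10.00)→(16.00, 10.00); distance from the point to it = 0.30 mm. The point is inside the cross-section, 0.30 mm from the nearest boundary — within the 0.8 mm shell band (2 × 0.4).

shell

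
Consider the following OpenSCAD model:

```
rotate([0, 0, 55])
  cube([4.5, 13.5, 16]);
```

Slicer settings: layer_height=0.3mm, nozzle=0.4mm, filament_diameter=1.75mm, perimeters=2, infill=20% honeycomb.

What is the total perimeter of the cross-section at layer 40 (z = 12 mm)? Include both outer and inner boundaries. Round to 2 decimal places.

At z = 12 mm: the 4.5×13.5 cube contributes its full rectangle (perimeter 36.00 mm); (rotated 55° about Z; rotation is an isometry so areas/perimeters/island counts are preserved). Overall, the cross-section is a single solid region. Total boundary length (outer) = 36.00 mm.

36.00 mm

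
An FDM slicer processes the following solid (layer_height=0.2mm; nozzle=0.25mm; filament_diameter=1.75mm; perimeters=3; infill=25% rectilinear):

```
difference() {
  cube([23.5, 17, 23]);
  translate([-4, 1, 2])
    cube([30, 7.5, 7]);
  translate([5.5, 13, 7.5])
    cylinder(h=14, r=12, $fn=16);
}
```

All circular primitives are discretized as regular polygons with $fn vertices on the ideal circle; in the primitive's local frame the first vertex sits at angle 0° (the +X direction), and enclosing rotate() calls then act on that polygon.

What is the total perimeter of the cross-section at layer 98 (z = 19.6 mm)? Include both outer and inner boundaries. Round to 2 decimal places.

At z = 19.6 mm: the cube is present — its section is the full 23.5×17 rectangle (perimeter 81.00 mm); the cube at (-4, 1) is not intersected at this z (z outside [2, 9]); the cylinder at (5.5, 13): section is a regular 16-gon, circumradius r=12 (perimeter = 2·16·12.000·sin(180°/16) = 74.91 mm); After the difference (first − rest): starting from the 23.5×17 cube, the r=12 cylinder at (5.5, 13) partially overlaps it — only the 241.42 mm² overlap (of its 440.85 mm²) is removed, clipping the outline — boundary = 78.40 mm. Overall, the cross-section is a single solid region. Total boundary length (outer) = 78.40 mm.

78.40 mm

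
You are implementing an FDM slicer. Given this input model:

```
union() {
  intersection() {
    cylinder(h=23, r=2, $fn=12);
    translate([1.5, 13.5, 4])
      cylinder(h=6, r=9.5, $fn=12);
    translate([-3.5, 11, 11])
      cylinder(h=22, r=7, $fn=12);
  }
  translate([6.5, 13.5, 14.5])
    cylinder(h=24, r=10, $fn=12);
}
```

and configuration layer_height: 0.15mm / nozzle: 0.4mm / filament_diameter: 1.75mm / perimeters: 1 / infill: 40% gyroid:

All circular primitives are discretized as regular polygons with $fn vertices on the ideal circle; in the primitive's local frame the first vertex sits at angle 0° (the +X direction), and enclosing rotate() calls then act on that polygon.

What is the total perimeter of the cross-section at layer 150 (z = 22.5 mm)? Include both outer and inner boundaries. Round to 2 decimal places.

At z = 22.5 mm: the r=2 cylinder contributes a regular 12-gon of circumradius 2 (perimeter = 2·12·2.000·sin(180°/12) = 12.42 mm); the cylinder at (1.5, 13.5) is absent (z outside [4, 10]); the r=7 cylinder at (-3.5, 11) gives a regular 12-gon of circumradius 7 (constant along its height) (perimeter = 2·12·7.000·sin(180°/12) = 43.48 mm); Keeping only the common overlap: at least one operand is absent at this height, so nothing remains; the r=10 cylinder at (6.5, 13.5) gives a regular 12-gon of circumradius 10 (constant along its height) (perimeter = 2·12·10.000·sin(180°/12) = 62.12 mm); Merging all regions: only the r=10 cylinder at (6.5, 13.5) is present, so the union is just that shape — boundary = 62.12 mm. Overall, the cross-section is a single solid region. Total boundary length (outer) = 62.12 mm.

62.12 mm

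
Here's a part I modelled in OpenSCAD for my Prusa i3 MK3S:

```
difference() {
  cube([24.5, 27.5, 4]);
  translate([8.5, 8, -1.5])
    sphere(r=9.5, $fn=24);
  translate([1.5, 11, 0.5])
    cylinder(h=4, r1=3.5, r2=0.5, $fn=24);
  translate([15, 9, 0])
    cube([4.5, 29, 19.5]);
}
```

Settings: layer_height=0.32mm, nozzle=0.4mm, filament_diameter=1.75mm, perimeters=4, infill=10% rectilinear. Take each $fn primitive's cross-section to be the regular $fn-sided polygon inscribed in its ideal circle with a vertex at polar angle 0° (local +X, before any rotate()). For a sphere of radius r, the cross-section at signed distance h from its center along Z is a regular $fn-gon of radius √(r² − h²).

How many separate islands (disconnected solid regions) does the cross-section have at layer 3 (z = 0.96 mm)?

At z = 0.96 mm: the cube is present — its section is the full 24.5×27.5 rectangle; the r=9.5 sphere at (8.5, 8) contributes a regular 24-gon of circumradius √(9.5²−2.46²) = 9.176; the cone at (1.5, 11) (r1=3.5→r2=0.5) has section circumradius 3.155 here — a regular 24-gon; the cube at (15, 9) (footprint 4.5×29) is included at this height; Taking the first minus the rest: starting from the 24.5×27.5 cube, the r=9.5 sphere at (8.5, 8) partially overlaps it — only the 252.08 mm² overlap (of its 261.51 mm²) is removed, clipping the outline; the cone at (1.5, 11) partially overlaps it — only the 1.96 mm² overlap (of its 30.92 mm²) is removed, clipping the outline; the 4.5×29 cube at (15, 9) partially overlaps it — only the 74.30 mm² overlap (of its 130.50 mm²) is removed, clipping the outline — 3 connected regions. Overall, the cross-section has 3 separate islands. Island count = 3.

3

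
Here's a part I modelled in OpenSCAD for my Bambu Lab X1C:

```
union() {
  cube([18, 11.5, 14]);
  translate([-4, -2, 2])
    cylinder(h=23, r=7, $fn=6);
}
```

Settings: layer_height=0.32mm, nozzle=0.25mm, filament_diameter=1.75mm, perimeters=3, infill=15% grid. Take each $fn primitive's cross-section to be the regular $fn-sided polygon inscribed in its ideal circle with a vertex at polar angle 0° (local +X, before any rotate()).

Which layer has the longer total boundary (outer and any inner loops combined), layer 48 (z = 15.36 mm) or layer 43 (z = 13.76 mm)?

layer 43 (z = 13.76 mm)

Layer 48 (z = 15.36): the cube is absent (z outside [0, 14]); the r=7 cylinder at (-4, -2) gives a regular 6-gon of circumradius 7 (constant along its height) (perimeter = 2·6·7.000·sin(180°/6) = 42.00 mm); Combining (union): only the r=7 cylinder at (-4, -2) is present, so the union is just that shape — boundary = 42.00 mm. So its perimeter = 42.00 mm. Layer 43 (z = 13.76): the cube (footprint 18×11.5) is included at this height (perimeter 59.00 mm); the r=7 cylinder at (-4, -2) gives a regular 6-gon of circumradius 7 (constant along its height) (perimeter = 2·6·7.000·sin(180°/6) = 42.00 mm); Taking the union: the regions partially overlap (shared area 2.95 mm²), so the edge portions inside another operand are dropped and the merged outline is re-measured after clipping — boundary = 92.27 mm. So its perimeter = 92.27 mm. Layer 43 is larger (92.27 vs 42.00 mm).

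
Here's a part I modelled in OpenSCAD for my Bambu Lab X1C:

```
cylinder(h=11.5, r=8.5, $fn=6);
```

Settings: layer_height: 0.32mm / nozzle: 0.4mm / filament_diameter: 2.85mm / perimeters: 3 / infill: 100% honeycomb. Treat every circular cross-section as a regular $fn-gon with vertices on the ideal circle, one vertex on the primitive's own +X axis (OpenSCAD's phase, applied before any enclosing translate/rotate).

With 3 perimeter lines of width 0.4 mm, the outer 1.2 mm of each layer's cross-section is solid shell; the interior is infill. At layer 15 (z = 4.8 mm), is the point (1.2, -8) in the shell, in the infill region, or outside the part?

outside

At z = 4.8 mm: the r=8.5 cylinder gives a regular 6-gon of circumradius 8.5 (constant along its height). Overall, the cross-section is a single solid region. The nearest boundary edge runs (-4.25, -7.36)→(4.25, -7.36); distance from the point to it = 0.64 mm. The point is not inside any of the regions above, so it lies outside the cross-section (0.64 mm from the nearest boundary).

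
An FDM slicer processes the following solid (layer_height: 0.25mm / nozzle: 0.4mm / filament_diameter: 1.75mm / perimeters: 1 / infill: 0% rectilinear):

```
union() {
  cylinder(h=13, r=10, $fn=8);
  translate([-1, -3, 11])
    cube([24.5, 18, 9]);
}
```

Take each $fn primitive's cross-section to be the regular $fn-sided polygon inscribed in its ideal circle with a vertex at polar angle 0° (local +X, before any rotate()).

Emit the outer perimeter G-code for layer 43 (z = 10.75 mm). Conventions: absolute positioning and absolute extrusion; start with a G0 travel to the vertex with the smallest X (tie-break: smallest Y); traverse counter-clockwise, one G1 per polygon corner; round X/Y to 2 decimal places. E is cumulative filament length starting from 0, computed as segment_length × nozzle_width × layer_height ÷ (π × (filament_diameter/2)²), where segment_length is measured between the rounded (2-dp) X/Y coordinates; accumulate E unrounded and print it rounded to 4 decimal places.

At z = 10.75 mm: the r=10 cylinder contributes a regular 8-gon of circumradius 10; the cube at (-1, -3) is absent (z outside [11, 20]); Merging all regions: only the r=10 cylinder is present, so the union is just that shape — 1 connected region. The outline is a single polygon with 8 vertices. Extrusion per mm of travel: 0.4 × 0.25 / (π × 0.875²) = 0.041575. Accumulating E over each segment gives final E = 2.5454.

G0 X-10.00 Y0.00 Z10.75
G1 X-7.07 Y-7.07 E0.3182
G1 X0.00 Y-10.00 E0.6364
G1 X7.07 Y-7.07 E0.9545
G1 X10.00 Y0.00 E1.2727
G1 X7.07 Y7.07 E1.5909
G1 X0.00 Y10.00 E1.9091
G1 X-7.07 Y7.07 E2.2272
G1 X-10.00 Y0.00 E2.5454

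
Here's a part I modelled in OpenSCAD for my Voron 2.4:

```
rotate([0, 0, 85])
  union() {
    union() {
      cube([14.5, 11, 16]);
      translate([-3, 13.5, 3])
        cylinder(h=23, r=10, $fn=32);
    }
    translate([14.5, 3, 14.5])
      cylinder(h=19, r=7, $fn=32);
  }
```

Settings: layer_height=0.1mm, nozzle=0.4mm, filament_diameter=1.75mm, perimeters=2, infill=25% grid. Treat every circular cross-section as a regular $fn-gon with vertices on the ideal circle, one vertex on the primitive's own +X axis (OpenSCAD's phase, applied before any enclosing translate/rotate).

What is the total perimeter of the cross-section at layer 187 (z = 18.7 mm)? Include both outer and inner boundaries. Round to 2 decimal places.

106.64 mm

At z = 18.7 mm: the cube does not reach this height (z outside [0, 16]); the r=10 cylinder at (-3, 13.5) gives a regular 32-gon of circumradius 10 (constant along its height) (perimeter = 2·32·10.000·sin(180°/32) = 62.73 mm); Combining (union): only the r=10 cylinder at (-3, 13.5) is present, so the union is just that shape — boundary = 62.73 mm; the cylinder at (14.5, 3): section is a regular 32-gon, circumradius r=7 (perimeter = 2·32·7.000·sin(180°/32) = 43.91 mm); Combining (union): the 2 present regions are separate (no shared area or edge), so areas and boundary lengths simply add and each stays a separate island — boundary = 106.64 mm; (rotated 85° about Z; rotation is an isometry so areas/perimeters/island counts are preserved). Overall, the cross-section has 2 separate islands. Total boundary length (outer) = 106.64 mm.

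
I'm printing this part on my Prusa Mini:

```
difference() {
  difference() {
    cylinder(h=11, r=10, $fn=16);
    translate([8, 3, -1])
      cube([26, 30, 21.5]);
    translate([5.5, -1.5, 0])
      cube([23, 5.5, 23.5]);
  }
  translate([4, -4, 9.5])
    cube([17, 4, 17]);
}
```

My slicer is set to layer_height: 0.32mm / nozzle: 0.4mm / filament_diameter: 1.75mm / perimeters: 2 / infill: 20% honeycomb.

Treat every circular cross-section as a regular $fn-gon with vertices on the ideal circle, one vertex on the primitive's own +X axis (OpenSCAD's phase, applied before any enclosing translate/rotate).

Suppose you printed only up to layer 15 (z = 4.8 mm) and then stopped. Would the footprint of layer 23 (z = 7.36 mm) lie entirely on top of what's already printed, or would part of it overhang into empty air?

entirely on top

Compare the two slices. At z = 4.8: the cylinder: section is a regular 16-gon, circumradius r=10 (area = (16/2)·10.000²·sin(360°/16) = 306.15 mm²); the cube at (8, 3) (footprint 26×30) is included at this height (area 780.00 mm²); the cube at (5.5, -1.5) (footprint 23×5.5) is included at this height (area 126.50 mm²); Taking the first minus the rest: starting from the r=10 cylinder (306.15 mm²), the 26×30 cube at (8, 3) partially overlaps it — only the 2.24 mm² overlap (of its 780.00 mm²) is removed, clipping the outline; the 23×5.5 cube at (5.5, -1.5) partially overlaps it — only the 21.63 mm² overlap (of its 126.50 mm²) is removed, clipping the outline — area = 282.27 mm²; the cube at (4, -4) is not intersected at this z (z outside [9.5, 26.5]); Taking the first minus the rest: none of the subtracted shapes is present at this height, so that combined region is unchanged — area = 282.27 mm². At z = 7.36: the r=10 cylinder contributes a regular 16-gon of circumradius 10 (area = (16/2)·10.000²·sin(360°/16) = 306.15 mm²); the 26×30 cube at (8, 3) contributes its full rectangle (area 780.00 mm²); the 23×5.5 cube at (5.5, -1.5) contributes its full rectangle (area 126.50 mm²); Subtracting the remaining from the first: starting from the r=10 cylinder (306.15 mm²), the 26×30 cube at (8, 3) partially overlaps it — only the 2.24 mm² overlap (of its 780.00 mm²) is removed, clipping the outline; the 23×5.5 cube at (5.5, -1.5) partially overlaps it — only the 21.63 mm² overlap (of its 126.50 mm²) is removed, clipping the outline — area = 282.27 mm²; the cube at (4, -4) is not intersected at this z (z outside [9.5, 26.5]); Subtracting the remaining from the first: none of the subtracted shapes is present at this height, so the result so far is unchanged — area = 282.27 mm². Checking containment: the cross-section at z = 7.36 is a subset of the cross-section at z = 4.8.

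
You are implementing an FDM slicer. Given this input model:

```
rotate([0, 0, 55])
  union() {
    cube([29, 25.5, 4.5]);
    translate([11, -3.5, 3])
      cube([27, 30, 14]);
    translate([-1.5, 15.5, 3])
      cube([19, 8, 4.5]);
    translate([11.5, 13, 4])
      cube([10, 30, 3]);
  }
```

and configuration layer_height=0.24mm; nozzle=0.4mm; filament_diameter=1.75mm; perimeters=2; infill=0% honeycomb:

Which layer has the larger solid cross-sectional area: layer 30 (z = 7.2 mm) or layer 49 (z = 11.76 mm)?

Layer 30 (z = 7.2): the cube does not reach this height (z outside [0, 4.5]); the cube at (11, -3.5) (footprint 27×30) is included at this height (area 810.00 mm²); the cube at (-1.5, 15.5) (footprint 19×8) is included at this height (area 152.00 mm²); the cube at (11.5, 13) does not reach this height (z outside [4, 7]); Taking the union: the regions partially overlap — summed areas 962.00 mm² minus the doubly-counted overlap 52.00 mm² gives 910.00 mm² — area = 910.00 mm²; (rotated 55° about Z; rotation is an isometry so areas/perimeters/island counts are preserved). So its area = 910.00 mm². Layer 49 (z = 11.76): the cube is absent (z outside [0, 4.5]); the 27×30 cube at (11, -3.5) contributes its full rectangle (area 810.00 mm²); the cube at (-1.5, 15.5) is absent (z outside [3, 7.5]); the cube at (11.5, 13) does not reach this height (z outside [4, 7]); Taking the union: only the 27×30 cube at (11, -3.5) is present, so the union is just that shape — area = 810.00 mm²; (rotated 55° about Z; rotation is an isometry so areas/perimeters/island counts are preserved). So its area = 810.00 mm². Layer 30 is larger (910.00 vs 810.00 mm²).

layer 30 (z = 7.2 mm)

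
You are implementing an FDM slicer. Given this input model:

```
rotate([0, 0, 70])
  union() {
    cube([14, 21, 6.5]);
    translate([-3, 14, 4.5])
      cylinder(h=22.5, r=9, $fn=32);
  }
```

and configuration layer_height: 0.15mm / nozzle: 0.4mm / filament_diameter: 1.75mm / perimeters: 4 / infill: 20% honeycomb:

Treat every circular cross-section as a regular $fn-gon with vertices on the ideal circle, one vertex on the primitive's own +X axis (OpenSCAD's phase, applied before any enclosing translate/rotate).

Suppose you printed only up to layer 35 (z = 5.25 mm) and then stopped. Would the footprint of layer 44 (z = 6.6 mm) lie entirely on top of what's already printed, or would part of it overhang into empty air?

Compare the two slices. At z = 5.25: the 14×21 cube contributes its full rectangle (area 294.00 mm²); the r=9 cylinder at (-3, 14) contributes a regular 32-gon of circumradius 9 (area = (32/2)·9.000²·sin(360°/32) = 252.84 mm²); Taking the union: the regions partially overlap — summed areas 546.84 mm² minus the doubly-counted overlap 71.47 mm² gives 475.37 mm² — area = 475.37 mm²; (whole slice rotated 70° about Z — lengths, areas and connectivity unchanged). At z = 6.6: the cube is not intersected at this z (z outside [0, 6.5]); the cylinder at (-3, 14): section is a regular 32-gon, circumradius r=9 (area = (32/2)·9.000²·sin(360°/32) = 252.84 mm²); Taking the union: only the r=9 cylinder at (-3, 14) is present, so the union is just that shape — area = 252.84 mm²; (rotated 70° about Z; rotation is an isometry so areas/perimeters/island counts are preserved). Checking containment: the cross-section at z = 6.6 is a subset of the cross-section at z = 5.25.

entirely on top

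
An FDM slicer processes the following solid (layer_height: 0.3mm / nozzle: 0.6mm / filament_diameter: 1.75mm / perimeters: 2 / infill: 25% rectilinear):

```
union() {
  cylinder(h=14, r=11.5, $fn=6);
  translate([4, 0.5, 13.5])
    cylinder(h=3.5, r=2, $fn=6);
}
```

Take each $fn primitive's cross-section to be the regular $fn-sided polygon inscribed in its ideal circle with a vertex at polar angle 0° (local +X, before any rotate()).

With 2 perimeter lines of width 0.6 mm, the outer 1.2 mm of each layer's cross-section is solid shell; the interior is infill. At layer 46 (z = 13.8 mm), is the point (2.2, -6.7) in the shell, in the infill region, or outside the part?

At z = 13.8 mm: the r=11.5 cylinder contributes a regular 6-gon of circumradius 11.5; the r=2 cylinder at (4, 0.5) contributes a regular 6-gon of circumradius 2; Merging all regions: the r=2 cylinder at (4, 0.5) lies entirely inside the r=11.5 cylinder, so the union is just the r=11.5 cylinder — 1 connected region. Overall, the cross-section is a single solid region. The nearest boundary edge runs (5.75, -9.96)→(-5.75, -9.96); distance from the point to it = 3.26 mm. The point is inside the cross-section and 3.26 mm from the nearest boundary — more than the 1.2 mm shell width (2 × 0.6), so it's in the infill interior.

infill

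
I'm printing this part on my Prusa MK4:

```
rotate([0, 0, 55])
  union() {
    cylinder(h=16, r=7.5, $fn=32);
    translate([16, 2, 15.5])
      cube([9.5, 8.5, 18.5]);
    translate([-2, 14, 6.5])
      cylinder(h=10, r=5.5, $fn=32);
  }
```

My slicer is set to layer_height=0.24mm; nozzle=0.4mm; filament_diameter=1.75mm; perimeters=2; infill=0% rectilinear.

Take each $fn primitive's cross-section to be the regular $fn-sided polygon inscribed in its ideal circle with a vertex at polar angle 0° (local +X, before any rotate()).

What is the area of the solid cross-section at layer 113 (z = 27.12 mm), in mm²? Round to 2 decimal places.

80.75 mm²

At z = 27.12 mm: the cylinder is absent (z outside [0, 16]); the cube at (16, 2) (footprint 9.5×8.5) is included at this height (area 80.75 mm²); the cylinder at (-2, 14) does not reach this height (z outside [6.5, 16.5]); Merging all regions: only the 9.5×8.5 cube at (16, 2) is present, so the union is just that shape — area = 80.75 mm²; (whole slice rotated 55° about Z — lengths, areas and connectivity unchanged). Overall, the cross-section is a single solid region. Net area = 80.75 mm².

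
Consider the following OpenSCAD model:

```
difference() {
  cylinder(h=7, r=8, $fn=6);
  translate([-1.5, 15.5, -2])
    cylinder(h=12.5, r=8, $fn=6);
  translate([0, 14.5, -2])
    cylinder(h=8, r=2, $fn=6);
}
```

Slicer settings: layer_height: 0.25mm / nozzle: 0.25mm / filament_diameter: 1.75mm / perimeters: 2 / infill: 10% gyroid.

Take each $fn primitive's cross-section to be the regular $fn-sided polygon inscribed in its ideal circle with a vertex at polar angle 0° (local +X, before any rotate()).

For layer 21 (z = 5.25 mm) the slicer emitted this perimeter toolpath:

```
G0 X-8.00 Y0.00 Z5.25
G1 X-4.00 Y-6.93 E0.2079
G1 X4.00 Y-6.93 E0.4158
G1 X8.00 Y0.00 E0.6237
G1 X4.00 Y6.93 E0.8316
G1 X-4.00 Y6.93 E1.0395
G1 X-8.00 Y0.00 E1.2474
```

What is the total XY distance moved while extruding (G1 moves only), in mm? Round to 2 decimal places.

Sum the Euclidean lengths of each G1 segment: total = 48.01 mm.

48.01 mm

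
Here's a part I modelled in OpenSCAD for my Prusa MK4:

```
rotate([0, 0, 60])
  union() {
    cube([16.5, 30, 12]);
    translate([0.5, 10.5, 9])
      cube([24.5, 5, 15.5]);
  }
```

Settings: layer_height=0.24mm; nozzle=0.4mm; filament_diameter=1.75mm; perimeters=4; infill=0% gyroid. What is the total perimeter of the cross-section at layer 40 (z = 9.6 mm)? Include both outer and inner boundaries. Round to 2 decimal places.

110.00 mm

At z = 9.6 mm: the cube (footprint 16.5×30) is included at this height (perimeter 93.00 mm); the cube at (0.5, 10.5) is present — its section is the full 24.5×5 rectangle (perimeter 59.00 mm); Taking the union: the regions partially overlap (shared area 80.00 mm²), so the edge portions inside another operand are dropped and the merged outline is re-measured after clipping — boundary = 110.00 mm; (rotated 60° about Z; rotation is an isometry so areas/perimeters/island counts are preserved). Overall, the cross-section is a single solid region. Total boundary length (outer) = 110.00 mm.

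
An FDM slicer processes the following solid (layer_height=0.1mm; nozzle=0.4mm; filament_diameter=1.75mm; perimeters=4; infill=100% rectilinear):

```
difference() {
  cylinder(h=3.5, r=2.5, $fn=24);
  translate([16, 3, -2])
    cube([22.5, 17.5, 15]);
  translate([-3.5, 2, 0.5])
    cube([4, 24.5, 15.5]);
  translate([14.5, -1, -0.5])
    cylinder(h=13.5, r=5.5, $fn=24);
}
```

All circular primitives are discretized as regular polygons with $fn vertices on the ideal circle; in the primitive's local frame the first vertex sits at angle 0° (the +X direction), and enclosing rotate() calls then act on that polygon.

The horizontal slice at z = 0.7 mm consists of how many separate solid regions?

1

At z = 0.7 mm: the r=2.5 cylinder contributes a regular 24-gon of circumradius 2.5; the cube at (16, 3) is present — its section is the full 22.5×17.5 rectangle; the cube at (-3.5, 2) is present — its section is the full 4×24.5 rectangle; the cylinder at (14.5, -1): section is a regular 24-gon, circumradius r=5.5; Subtracting the remaining from the first: starting from the r=2.5 cylinder, the 22.5×17.5 cube at (16, 3) misses the remaining region (no effect); the 4×24.5 cube at (-3.5, 2) partially overlaps it — only the 0.72 mm² overlap (of its 98.00 mm²) is removed, clipping the outline; the r=5.5 cylinder at (14.5, -1) misses the remaining region (no effect) — 1 connected region. The result has 1 disconnected region.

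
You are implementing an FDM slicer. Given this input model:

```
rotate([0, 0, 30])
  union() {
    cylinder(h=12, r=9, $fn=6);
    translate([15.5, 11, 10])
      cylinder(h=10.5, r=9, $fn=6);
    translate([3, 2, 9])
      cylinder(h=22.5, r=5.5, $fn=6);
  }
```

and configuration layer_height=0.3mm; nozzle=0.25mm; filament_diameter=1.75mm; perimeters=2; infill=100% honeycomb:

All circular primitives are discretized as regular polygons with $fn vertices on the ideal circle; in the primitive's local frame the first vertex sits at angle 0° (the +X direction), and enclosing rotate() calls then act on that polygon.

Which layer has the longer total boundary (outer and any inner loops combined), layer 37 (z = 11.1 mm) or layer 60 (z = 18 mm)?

layer 37 (z = 11.1 mm)

Layer 37 (z = 11.1): the cylinder: section is a regular 6-gon, circumradius r=9 (perimeter = 2·6·9.000·sin(180°/6) = 54.00 mm); the cylinder at (15.5, 11): section is a regular 6-gon, circumradius r=9 (perimeter = 2·6·9.000·sin(180°/6) = 54.00 mm); the cylinder at (3, 2): section is a regular 6-gon, circumradius r=5.5 (perimeter = 2·6·5.500·sin(180°/6) = 33.00 mm); Taking the union: the regions partially overlap (shared area 75.29 mm²), so the edge portions inside another operand are dropped and the merged outline is re-measured after clipping — boundary = 108.65 mm; (rotated 30° about Z; rotation is an isometry so areas/perimeters/island counts are preserved). So its perimeter = 108.65 mm. Layer 60 (z = 18): the cylinder is not intersected at this z (z outside [0, 12]); the r=9 cylinder at (15.5, 11) gives a regular 6-gon of circumradius 9 (constant along its height) (perimeter = 2·6·9.000·sin(180°/6) = 54.00 mm); the r=5.5 cylinder at (3, 2) gives a regular 6-gon of circumradius 5.5 (constant along its height) (perimeter = 2·6·5.500·sin(180°/6) = 33.00 mm); Taking the union: the 2 present regions are separate (no shared area or edge), so areas and boundary lengths simply add and each stays a separate island — boundary = 87.00 mm; (whole slice rotated 30° about Z — lengths, areas and connectivity unchanged). So its perimeter = 87.00 mm. Layer 37 is larger (108.65 vs 87.00 mm).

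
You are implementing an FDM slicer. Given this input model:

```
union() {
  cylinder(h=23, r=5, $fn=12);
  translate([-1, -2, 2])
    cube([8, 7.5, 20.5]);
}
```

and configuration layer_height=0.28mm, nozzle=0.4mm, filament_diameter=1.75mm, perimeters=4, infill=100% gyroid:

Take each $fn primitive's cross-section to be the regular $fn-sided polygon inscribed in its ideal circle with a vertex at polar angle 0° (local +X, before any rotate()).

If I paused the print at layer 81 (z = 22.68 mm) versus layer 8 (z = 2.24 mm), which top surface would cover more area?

Layer 81 (z = 22.68): the r=5 cylinder gives a regular 12-gon of circumradius 5 (constant along its height) (area = (12/2)·5.000²·sin(360°/12) = 75.00 mm²); the cube at (-1, -2) is absent (z outside [2, 22.5]); Merging all regions: only the r=5 cylinder is present, so the union is just that shape — area = 75.00 mm². So its area = 75.00 mm². Layer 8 (z = 2.24): the r=5 cylinder gives a regular 12-gon of circumradius 5 (constant along its height) (area = (12/2)·5.000²·sin(360°/12) = 75.00 mm²); the cube at (-1, -2) (footprint 8×7.5) is included at this height (area 60.00 mm²); Combining (union): the regions partially overlap — summed areas 135.00 mm² minus the doubly-counted overlap 35.08 mm² gives 99.92 mm² — area = 99.92 mm². So its area = 99.92 mm². Layer 8 is larger (99.92 vs 75.00 mm²).

layer 8 (z = 2.24 mm)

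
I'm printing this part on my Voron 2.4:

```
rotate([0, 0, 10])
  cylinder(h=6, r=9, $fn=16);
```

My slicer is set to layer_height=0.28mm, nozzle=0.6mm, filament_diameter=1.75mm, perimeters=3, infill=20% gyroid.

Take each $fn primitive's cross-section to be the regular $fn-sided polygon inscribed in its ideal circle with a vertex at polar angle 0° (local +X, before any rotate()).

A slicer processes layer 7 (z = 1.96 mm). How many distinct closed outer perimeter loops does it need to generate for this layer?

At z = 1.96 mm: the r=9 cylinder contributes a regular 16-gon of circumradius 9; (whole slice rotated 10° about Z — lengths, areas and connectivity unchanged). The result has 1 disconnected region.

1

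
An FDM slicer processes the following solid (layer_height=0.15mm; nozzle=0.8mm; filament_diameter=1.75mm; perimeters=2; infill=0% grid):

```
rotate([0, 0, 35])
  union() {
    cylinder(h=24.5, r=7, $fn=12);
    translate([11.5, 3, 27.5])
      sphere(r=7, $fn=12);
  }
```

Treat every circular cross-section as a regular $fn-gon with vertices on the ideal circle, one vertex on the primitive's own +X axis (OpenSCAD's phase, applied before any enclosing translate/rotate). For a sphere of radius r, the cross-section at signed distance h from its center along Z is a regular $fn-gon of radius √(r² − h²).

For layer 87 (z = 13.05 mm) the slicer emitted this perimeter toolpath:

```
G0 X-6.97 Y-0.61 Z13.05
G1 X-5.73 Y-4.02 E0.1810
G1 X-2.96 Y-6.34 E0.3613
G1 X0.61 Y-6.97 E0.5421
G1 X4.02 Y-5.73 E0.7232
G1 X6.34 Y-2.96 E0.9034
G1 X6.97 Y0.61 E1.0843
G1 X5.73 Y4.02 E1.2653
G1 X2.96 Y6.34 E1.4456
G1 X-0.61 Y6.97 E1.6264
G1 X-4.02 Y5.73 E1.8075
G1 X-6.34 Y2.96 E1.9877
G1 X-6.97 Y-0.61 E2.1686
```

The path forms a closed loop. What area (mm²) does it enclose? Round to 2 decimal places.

146.90 mm²

Apply the shoelace formula to the sequence of (X, Y) vertices; enclosed area = 146.90 mm².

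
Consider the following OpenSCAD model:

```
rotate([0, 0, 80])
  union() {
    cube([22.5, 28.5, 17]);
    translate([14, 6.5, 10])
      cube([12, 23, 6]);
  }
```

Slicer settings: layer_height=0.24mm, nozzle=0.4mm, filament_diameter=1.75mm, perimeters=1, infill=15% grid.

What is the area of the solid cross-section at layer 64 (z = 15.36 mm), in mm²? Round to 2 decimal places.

730.25 mm²

At z = 15.36 mm: the cube is present — its section is the full 22.5×28.5 rectangle (area 641.25 mm²); the 12×23 cube at (14, 6.5) contributes its full rectangle (area 276.00 mm²); Merging all regions: the regions partially overlap — summed areas 917.25 mm² minus the doubly-counted overlap 187.00 mm² gives 730.25 mm² — area = 730.25 mm²; (rotated 80° about Z; rotation is an isometry so areas/perimeters/island counts are preserved). Overall, the cross-section is a single solid region. Net area = 730.25 mm².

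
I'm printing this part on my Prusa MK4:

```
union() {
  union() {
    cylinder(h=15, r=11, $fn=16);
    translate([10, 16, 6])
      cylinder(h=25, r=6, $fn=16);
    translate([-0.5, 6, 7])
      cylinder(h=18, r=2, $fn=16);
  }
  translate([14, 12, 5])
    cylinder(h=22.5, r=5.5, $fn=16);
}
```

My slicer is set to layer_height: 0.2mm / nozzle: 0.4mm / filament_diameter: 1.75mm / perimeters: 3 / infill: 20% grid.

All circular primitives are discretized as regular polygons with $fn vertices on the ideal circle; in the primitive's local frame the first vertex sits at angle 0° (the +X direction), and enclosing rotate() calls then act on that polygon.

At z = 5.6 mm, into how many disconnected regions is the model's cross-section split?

At z = 5.6 mm: the r=11 cylinder gives a regular 16-gon of circumradius 11 (constant along its height); the cylinder at (10, 16) is absent (z outside [6, 31]); the cylinder at (-0.5, 6) does not reach this height (z outside [7, 25]); Taking the union: only the r=11 cylinder is present, so the union is just that shape — 1 connected region; the cylinder at (14, 12): section is a regular 16-gon, circumradius r=5.5; Combining (union): the 2 present regions are separate (no shared area or edge), so areas and boundary lengths simply add and each stays a separate island — 2 connected regions. The result has 2 disconnected regions.

2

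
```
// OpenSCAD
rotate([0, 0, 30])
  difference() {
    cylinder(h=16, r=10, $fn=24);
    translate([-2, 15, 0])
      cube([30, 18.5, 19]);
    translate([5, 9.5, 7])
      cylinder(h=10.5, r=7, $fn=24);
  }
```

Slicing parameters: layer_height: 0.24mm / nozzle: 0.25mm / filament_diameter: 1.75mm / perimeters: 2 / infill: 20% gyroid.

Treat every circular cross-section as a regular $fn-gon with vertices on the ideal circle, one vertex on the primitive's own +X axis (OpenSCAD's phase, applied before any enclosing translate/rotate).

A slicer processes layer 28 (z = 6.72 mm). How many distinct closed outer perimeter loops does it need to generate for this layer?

At z = 6.72 mm: the cylinder: section is a regular 24-gon, circumradius r=10; the cube at (-2, 15) (footprint 30×18.5) is included at this height; the cylinder at (5, 9.5) does not reach this height (z outside [7, 17.5]); Subtracting the remaining from the first: starting from the r=10 cylinder, the 30×18.5 cube at (-2, 15) misses the remaining region (no effect) — 1 connected region; (rotated 30° about Z; rotation is an isometry so areas/perimeters/island counts are preserved). The result has 1 disconnected region.

1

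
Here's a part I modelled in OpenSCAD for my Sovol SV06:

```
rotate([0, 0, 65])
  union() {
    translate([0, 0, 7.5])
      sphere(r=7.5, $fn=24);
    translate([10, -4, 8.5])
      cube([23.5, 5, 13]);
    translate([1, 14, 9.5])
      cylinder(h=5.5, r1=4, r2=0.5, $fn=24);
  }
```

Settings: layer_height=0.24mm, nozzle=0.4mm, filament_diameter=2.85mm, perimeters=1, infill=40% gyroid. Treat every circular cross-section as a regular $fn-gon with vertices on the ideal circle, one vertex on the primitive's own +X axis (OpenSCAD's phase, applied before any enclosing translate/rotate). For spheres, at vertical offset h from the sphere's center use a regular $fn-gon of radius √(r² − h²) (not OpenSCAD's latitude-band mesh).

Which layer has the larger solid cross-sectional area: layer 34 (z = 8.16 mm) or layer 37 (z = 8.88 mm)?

Layer 34 (z = 8.16): the r=7.5 sphere slices to a regular 24-gon of circumradius 7.471 (√(r²−h²) with h=0.66 from center) (area = (24/2)·7.471²·sin(360°/24) = 173.35 mm²); the cube at (10, -4) is absent (z outside [8.5, 21.5]); the cone at (1, 14) is not intersected at this z (z outside [9.5, 15]); Merging all regions: only the r=7.5 sphere is present, so the union is just that shape — area = 173.35 mm²; (whole slice rotated 65° about Z — lengths, areas and connectivity unchanged). So its area = 173.35 mm². Layer 37 (z = 8.88): the r=7.5 sphere slices to a regular 24-gon of circumradius 7.372 (√(r²−h²) with h=1.38 from center) (area = (24/2)·7.372²·sin(360°/24) = 168.79 mm²); the cube at (10, -4) is present — its section is the full 23.5×5 rectangle (area 117.50 mm²); the cone at (1, 14) is absent (z outside [9.5, 15]); Combining (union): the 2 present regions are separate (no shared area or edge), so areas and boundary lengths simply add and each stays a separate island — area = 286.29 mm²; (whole slice rotated 65° about Z — lengths, areas and connectivity unchanged). So its area = 286.29 mm². Layer 37 is larger (286.29 vs 173.35 mm²).

layer 37 (z = 8.88 mm)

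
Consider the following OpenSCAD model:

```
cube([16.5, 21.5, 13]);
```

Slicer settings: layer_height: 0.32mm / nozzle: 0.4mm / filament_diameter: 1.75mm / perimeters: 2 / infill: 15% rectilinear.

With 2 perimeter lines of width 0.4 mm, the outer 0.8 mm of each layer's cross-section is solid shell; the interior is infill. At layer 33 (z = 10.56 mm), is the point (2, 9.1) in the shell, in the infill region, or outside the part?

At z = 10.56 mm: the 16.5×21.5 cube contributes its full rectangle. Overall, the cross-section is a single solid region. The nearest boundary edge runs (0.00, 21.50)→(0.00, 0.00); distance from the point to it = 2.00 mm. The point is inside the cross-section and 2.00 mm from the nearest boundary — more than the 0.8 mm shell width (2 × 0.4), so it's in the infill interior.

infill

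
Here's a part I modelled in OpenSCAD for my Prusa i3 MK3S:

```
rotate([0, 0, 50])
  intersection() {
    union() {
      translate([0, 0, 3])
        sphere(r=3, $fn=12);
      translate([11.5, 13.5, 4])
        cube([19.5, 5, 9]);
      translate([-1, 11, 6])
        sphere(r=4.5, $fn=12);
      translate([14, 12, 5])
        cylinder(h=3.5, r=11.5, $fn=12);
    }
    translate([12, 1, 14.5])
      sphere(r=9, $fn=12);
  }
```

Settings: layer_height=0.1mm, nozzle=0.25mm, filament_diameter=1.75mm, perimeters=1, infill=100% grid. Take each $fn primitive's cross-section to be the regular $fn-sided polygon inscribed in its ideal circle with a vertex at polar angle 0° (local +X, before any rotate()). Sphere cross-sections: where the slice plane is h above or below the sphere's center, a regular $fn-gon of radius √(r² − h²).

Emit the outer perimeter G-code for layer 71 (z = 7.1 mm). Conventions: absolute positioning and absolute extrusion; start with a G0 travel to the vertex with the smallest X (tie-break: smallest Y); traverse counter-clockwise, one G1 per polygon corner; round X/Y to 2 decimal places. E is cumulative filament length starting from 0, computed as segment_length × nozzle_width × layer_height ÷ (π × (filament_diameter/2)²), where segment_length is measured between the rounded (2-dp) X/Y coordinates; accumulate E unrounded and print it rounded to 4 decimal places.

G0 X1.90 Y10.72 Z7.10
G1 X2.13 Y8.08 E0.0275
G1 X2.52 Y7.53 E0.0346
G1 X3.74 Y7.63 E0.0473
G1 X8.62 Y11.05 E0.1092
G1 X9.95 Y13.90 E0.1419
G1 X7.84 Y14.88 E0.1661
G1 X5.20 Y14.65 E0.1936
G1 X3.02 Y13.13 E0.2212
G1 X1.90 Y10.72 E0.2489

At z = 7.1 mm: the sphere is absent (|z−center|=4.100 > r=3); the cube at (11.5, 13.5) (footprint 19.5×5) is included at this height; the r=4.5 sphere at (-1, 11) slices to a regular 12-gon of circumradius 4.363 (√(r²−h²) with h=1.1 from center); the r=11.5 cylinder at (14, 12) contributes a regular 12-gon of circumradius 11.5; Merging all regions: the regions partially overlap (shared area 65.69 mm²), so overlapping operands fuse into one piece — 1 connected region; the r=9 sphere at (12, 1) contributes a regular 12-gon of circumradius √(9²−7.4²) = 5.122; Keeping only the common overlap: the r=9 sphere at (12, 1) partially overlaps that combined region; clipping to the common part keeps 36.32 mm² — 1 connected region; (whole slice rotated 50° about Z — lengths, areas and connectivity unchanged). The outline is a single polygon with 9 vertices. Extrusion per mm of travel: 0.25 × 0.1 / (π × 0.875²) = 0.010394. Accumulating E over each segment gives final E = 0.2489.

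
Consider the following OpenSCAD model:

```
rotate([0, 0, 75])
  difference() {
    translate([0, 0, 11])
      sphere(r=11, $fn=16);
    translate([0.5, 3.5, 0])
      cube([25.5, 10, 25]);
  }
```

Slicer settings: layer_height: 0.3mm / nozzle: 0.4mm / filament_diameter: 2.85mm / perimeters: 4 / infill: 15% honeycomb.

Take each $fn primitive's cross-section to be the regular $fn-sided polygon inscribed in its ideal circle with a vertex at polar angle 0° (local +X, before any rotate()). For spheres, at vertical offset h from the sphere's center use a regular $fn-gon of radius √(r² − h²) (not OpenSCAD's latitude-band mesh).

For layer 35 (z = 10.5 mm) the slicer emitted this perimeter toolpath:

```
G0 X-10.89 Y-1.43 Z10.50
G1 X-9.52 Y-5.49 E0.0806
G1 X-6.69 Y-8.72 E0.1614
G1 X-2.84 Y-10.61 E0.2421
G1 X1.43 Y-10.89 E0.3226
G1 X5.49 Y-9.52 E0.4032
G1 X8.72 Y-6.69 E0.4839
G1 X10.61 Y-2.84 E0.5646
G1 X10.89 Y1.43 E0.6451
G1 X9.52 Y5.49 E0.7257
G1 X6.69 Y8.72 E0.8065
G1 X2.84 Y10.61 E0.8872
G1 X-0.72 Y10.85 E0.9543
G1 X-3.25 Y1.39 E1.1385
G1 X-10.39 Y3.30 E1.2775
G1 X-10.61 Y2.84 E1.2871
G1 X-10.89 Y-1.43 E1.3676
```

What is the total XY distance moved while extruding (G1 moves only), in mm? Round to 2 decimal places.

72.70 mm

Sum the Euclidean lengths of each G1 segment: total = 72.70 mm.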